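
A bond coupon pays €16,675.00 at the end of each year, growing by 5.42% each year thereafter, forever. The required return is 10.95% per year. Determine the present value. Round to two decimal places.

€301,537.07

Periodic rate r = 0.1095 per year.
Growing perpetuity (Gordon): PV = PMT₁ / (r − g) = 16,675 / (r − 0.0542) = €301,537.07.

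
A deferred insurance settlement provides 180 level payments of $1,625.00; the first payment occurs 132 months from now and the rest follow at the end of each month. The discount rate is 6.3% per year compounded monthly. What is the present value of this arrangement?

Ordinary annuity of 180 payments, first payment at period 132.
Periodic rate r = 0.063/12 per month; n is counted in months.
The ordinary-annuity PV formula values the stream one period before the first payment (period 131); discount that back 131 periods:
PV₀ = 1,625 × [1 − (1+r)^−180] / r × (1+r)^−131 = $95,142.44

$95,142.44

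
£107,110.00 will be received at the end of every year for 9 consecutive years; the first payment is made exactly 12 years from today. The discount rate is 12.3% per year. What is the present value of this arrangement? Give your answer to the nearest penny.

£157,507.46

Ordinary annuity of 9 payments, first payment at period 12.
Periodic rate r = 0.123 per year.
The ordinary-annuity PV formula values the stream one period before the first payment (period 11); discount that back 11 periods:
PV₀ = 107,110 × [1 − (1+r)^−9] / r × (1+r)^−11 = £157,507.46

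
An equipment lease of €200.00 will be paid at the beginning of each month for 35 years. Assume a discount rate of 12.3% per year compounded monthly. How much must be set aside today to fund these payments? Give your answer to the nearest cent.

€19,440.17

This is an annuity due: 420 payments of €200.00 at the beginning of each month.
Periodic rate r = 0.123/12 per month; n is counted in months.
PV = PMT × [(1 − (1+r)^−n)/r] × (1+r) = 200 × [1 − (1+r)^−420] / r × (1+r) = €19,440.17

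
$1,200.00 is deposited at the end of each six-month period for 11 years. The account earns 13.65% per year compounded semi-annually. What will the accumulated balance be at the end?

This is an ordinary annuity: 22 deposits of $1,200.00 at the end of each six-month period.
Periodic rate r = 0.1365/2 per half-year; n is counted in half-years.
FV = PMT × [((1+r)^n − 1)/r] = 1,200 × [(1+r)^22 − 1] / r = $57,559.53

$57,559.53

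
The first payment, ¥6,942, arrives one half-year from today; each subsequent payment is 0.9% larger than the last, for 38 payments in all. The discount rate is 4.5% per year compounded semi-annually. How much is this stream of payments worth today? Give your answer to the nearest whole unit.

Periodic rate r = 0.045/2 per half-year; n is counted in half-years.
Growing ordinary annuity: PV = PMT₁ × [1 − ((1+g)/(1+r))^n] / (r − g) = 6,942 × [1 − ((1+0.009)/(1+r))^38] / (r − 0.009) = ¥203,903.

¥203,903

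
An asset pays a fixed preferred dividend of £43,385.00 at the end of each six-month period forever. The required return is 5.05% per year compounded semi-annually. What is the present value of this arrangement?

Periodic rate r = 0.0505/2 per half-year.
Level perpetuity: PV = PMT / r = 43,385 / (0.0505/2) = £1,718,217.82.

£1,718,217.82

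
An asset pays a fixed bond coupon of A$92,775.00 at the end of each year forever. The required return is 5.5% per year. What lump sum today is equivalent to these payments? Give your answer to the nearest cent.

A$1,686,818.18

Periodic rate r = 0.055 per year.
Level perpetuity: PV = PMT / r = 92,775 / (0.055) = A$1,686,818.18.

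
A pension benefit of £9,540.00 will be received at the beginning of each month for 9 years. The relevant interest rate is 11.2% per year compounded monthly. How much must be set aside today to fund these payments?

This is an annuity due: 108 payments of £9,540.00 at the beginning of each month.
Periodic rate r = 0.112/12 per month; n is counted in months.
PV = PMT × [(1 − (1+r)^−n)/r] × (1+r) = 9,540 × [1 − (1+r)^−108] / r × (1+r) = £653,407.83

£653,407.83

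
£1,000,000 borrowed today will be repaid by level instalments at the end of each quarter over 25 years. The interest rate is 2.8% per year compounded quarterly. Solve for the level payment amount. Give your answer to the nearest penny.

Level ordinary annuity; solve PV = PMT × [(1 − (1+r)^−n)/r] for PMT.
Periodic rate r = 0.028/4 per quarter; n is counted in quarters.
With n = 100: PMT = 1,000,000 / ([(1 − (1+r)^−n)/r]) = £13,938.61

£13,938.61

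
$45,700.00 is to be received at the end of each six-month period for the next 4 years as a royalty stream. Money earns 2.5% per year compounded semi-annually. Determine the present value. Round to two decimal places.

$345,863.28

This is an ordinary annuity: 8 payments of $45,700.00 at the end of each six-month period.
Periodic rate r = 0.025/2 per half-year; n is counted in half-years.
PV = PMT × [(1 − (1+r)^−n)/r] = 45,700 × [1 − (1+r)^−8] / r = $345,863.28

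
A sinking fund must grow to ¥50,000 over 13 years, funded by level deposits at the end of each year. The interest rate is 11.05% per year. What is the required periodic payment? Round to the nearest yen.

Level ordinary annuity; solve FV = PMT × [((1+r)^n − 1)/r] for PMT.
Periodic rate r = 0.1105 per year.
With n = 13: PMT = 50,000 / ([((1+r)^n − 1)/r]) = ¥1,901

¥1,901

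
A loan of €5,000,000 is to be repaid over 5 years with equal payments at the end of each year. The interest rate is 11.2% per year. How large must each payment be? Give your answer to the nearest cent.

€1,359,664.53

Level ordinary annuity; solve PV = PMT × [(1 − (1+r)^−n)/r] for PMT.
Periodic rate r = 0.112 per year.
With n = 5: PMT = 5,000,000 / ([(1 − (1+r)^−n)/r]) = €1,359,664.53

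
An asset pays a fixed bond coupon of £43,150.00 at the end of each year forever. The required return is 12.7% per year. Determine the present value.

Periodic rate r = 0.127 per year.
Level perpetuity: PV = PMT / r = 43,150 / (0.127) = £339,763.78.

£339,763.78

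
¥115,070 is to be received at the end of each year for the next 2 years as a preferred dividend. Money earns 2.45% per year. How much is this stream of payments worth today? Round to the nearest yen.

¥221,950

This is an ordinary annuity: 2 payments of ¥115,070 at the end of each year.
Periodic rate r = 0.0245 per year.
PV = PMT × [(1 − (1+r)^−n)/r] = 115,070 × [1 − (1+r)^−2] / r = ¥221,950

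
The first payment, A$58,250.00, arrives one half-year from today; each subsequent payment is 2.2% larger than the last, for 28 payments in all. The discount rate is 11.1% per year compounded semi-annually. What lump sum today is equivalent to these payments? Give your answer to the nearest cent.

Periodic rate r = 0.111/2 per half-year; n is counted in half-years.
Growing ordinary annuity: PV = PMT₁ × [1 − ((1+g)/(1+r))^n] / (r − g) = 58,250 × [1 − ((1+0.022)/(1+r))^28] / (r − 0.022) = A$1,034,038.99.

A$1,034,038.99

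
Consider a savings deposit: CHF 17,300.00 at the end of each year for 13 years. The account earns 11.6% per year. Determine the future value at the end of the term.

This is an ordinary annuity: 13 deposits of CHF 17,300.00 at the end of each year.
Periodic rate r = 0.116 per year.
FV = PMT × [((1+r)^n − 1)/r] = 17,300 × [(1+r)^13 − 1] / r = CHF 472,049.48

CHF 472,049.48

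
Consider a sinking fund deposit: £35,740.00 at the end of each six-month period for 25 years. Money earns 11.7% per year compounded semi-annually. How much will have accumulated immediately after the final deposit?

This is an ordinary annuity: 50 deposits of £35,740.00 at the end of each six-month period.
Periodic rate r = 0.117/2 per half-year; n is counted in half-years.
FV = PMT × [((1+r)^n − 1)/r] = 35,740 × [(1+r)^50 − 1] / r = £9,873,416.81

£9,873,416.81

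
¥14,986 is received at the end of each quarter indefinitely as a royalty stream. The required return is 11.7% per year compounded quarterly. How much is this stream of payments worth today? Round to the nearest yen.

¥512,342

Periodic rate r = 0.117/4 per quarter.
Level perpetuity: PV = PMT / r = 14,986 / (0.117/4) = ¥512,342.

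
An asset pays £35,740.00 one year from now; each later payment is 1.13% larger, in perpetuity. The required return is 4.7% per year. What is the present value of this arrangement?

£1,001,120.45

Periodic rate r = 0.047 per year.
Growing perpetuity (Gordon): PV = PMT₁ / (r − g) = 35,740 / (r − 0.0113) = £1,001,120.45.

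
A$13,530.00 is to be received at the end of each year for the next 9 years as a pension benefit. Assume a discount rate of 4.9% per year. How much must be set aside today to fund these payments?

This is an ordinary annuity: 9 payments of A$13,530.00 at the end of each year.
Periodic rate r = 0.049 per year.
PV = PMT × [(1 − (1+r)^−n)/r] = 13,530 × [1 − (1+r)^−9] / r = A$96,598.53

A$96,598.53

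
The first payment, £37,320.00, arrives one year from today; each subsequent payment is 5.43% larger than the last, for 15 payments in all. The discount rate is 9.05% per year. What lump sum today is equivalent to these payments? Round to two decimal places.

£409,625.26

Periodic rate r = 0.0905 per year.
Growing ordinary annuity: PV = PMT₁ × [1 − ((1+g)/(1+r))^n] / (r − g) = 37,320 × [1 − ((1+0.0543)/(1+r))^15] / (r − 0.0543) = £409,625.26.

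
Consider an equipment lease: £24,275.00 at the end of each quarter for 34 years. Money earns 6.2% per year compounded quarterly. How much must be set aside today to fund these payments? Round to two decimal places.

This is an ordinary annuity: 136 payments of £24,275.00 at the end of each quarter.
Periodic rate r = 0.062/4 per quarter; n is counted in quarters.
PV = PMT × [(1 − (1+r)^−n)/r] = 24,275 × [1 − (1+r)^−136] / r = £1,372,773.16

£1,372,773.16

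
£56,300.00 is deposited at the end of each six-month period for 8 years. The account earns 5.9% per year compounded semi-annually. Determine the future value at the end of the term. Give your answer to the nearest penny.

This is an ordinary annuity: 16 deposits of £56,300.00 at the end of each six-month period.
Periodic rate r = 0.059/2 per half-year; n is counted in half-years.
FV = PMT × [((1+r)^n − 1)/r] = 56,300 × [(1+r)^16 − 1] / r = £1,130,366.54

£1,130,366.54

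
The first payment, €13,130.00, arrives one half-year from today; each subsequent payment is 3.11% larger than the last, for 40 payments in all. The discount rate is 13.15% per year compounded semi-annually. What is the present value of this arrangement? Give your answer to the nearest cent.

€277,918.70

Periodic rate r = 0.1315/2 per half-year; n is counted in half-years.
Growing ordinary annuity: PV = PMT₁ × [1 − ((1+g)/(1+r))^n] / (r − g) = 13,130 × [1 − ((1+0.0311)/(1+r))^40] / (r − 0.0311) = €277,918.70.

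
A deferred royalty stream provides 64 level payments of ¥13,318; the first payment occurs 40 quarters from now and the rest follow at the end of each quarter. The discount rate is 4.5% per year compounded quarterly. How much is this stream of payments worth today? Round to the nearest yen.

Ordinary annuity of 64 payments, first payment at period 40.
Periodic rate r = 0.045/4 per quarter; n is counted in quarters.
The ordinary-annuity PV formula values the stream one period before the first payment (period 39); discount that back 39 periods:
PV₀ = 13,318 × [1 − (1+r)^−64] / r × (1+r)^−39 = ¥391,263

¥391,263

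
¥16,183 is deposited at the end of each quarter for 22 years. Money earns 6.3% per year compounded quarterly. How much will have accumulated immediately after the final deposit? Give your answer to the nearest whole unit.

This is an ordinary annuity: 88 deposits of ¥16,183 at the end of each quarter.
Periodic rate r = 0.063/4 per quarter; n is counted in quarters.
FV = PMT × [((1+r)^n − 1)/r] = 16,183 × [(1+r)^88 − 1] / r = ¥3,037,125

¥3,037,125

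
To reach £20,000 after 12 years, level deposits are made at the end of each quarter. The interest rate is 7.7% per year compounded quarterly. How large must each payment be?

£257.13

Level ordinary annuity; solve FV = PMT × [((1+r)^n − 1)/r] for PMT.
Periodic rate r = 0.077/4 per quarter; n is counted in quarters.
With n = 48: PMT = 20,000 / ([((1+r)^n − 1)/r]) = £257.13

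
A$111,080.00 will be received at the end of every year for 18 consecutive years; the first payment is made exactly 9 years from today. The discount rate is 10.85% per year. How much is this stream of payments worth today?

A$378,756.87

Ordinary annuity of 18 payments, first payment at period 9.
Periodic rate r = 0.1085 per year.
The ordinary-annuity PV formula values the stream one period before the first payment (period 8); discount that back 8 periods:
PV₀ = 111,080 × [1 − (1+r)^−18] / r × (1+r)^−8 = A$378,756.87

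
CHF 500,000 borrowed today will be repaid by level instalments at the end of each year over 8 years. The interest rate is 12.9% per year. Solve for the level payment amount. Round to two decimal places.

Level ordinary annuity; solve PV = PMT × [(1 − (1+r)^−n)/r] for PMT.
Periodic rate r = 0.129 per year.
With n = 8: PMT = 500,000 / ([(1 − (1+r)^−n)/r]) = CHF 103,836.91

CHF 103,836.91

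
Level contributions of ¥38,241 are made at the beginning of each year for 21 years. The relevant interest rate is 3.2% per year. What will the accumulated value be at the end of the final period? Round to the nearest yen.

This is an annuity due: 21 deposits of ¥38,241 at the beginning of each year.
Periodic rate r = 0.032 per year.
FV = PMT × [((1+r)^n − 1)/r] × (1+r) = 38,241 × [(1+r)^21 − 1] / r × (1+r) = ¥1,156,368

¥1,156,368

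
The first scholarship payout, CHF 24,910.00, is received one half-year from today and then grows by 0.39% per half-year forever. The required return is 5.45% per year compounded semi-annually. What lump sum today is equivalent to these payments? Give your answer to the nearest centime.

CHF 1,066,809.42

Periodic rate r = 0.0545/2 per half-year.
Growing perpetuity (Gordon): PV = PMT₁ / (r − g) = 24,910 / (r − 0.0039) = CHF 1,066,809.42.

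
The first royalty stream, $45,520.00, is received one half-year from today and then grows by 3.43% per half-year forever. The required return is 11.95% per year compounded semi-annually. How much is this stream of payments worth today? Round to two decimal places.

$1,788,605.11

Periodic rate r = 0.1195/2 per half-year.
Growing perpetuity (Gordon): PV = PMT₁ / (r − g) = 45,520 / (r − 0.0343) = $1,788,605.11.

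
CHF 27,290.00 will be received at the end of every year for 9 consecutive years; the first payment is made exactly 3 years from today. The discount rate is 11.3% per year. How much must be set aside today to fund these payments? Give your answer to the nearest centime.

CHF 120,571.39

Ordinary annuity of 9 payments, first payment at period 3.
Periodic rate r = 0.113 per year.
The ordinary-annuity PV formula values the stream one period before the first payment (period 2); discount that back 2 periods:
PV₀ = 27,290 × [1 − (1+r)^−9] / r × (1+r)^−2 = CHF 120,571.39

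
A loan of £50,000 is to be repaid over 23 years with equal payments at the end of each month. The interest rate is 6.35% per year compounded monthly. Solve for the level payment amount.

£344.97

Level ordinary annuity; solve PV = PMT × [(1 − (1+r)^−n)/r] for PMT.
Periodic rate r = 0.0635/12 per month; n is counted in months.
With n = 276: PMT = 50,000 / ([(1 − (1+r)^−n)/r]) = £344.97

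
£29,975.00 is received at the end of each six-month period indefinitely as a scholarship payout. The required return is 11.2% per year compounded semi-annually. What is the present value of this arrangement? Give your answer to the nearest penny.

£535,267.86

Periodic rate r = 0.112/2 per half-year.
Level perpetuity: PV = PMT / r = 29,975 / (0.112/2) = £535,267.86.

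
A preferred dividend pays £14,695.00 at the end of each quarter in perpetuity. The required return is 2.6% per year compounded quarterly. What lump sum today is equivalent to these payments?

Periodic rate r = 0.026/4 per quarter.
Level perpetuity: PV = PMT / r = 14,695 / (0.026/4) = £2,260,769.23.

£2,260,769.23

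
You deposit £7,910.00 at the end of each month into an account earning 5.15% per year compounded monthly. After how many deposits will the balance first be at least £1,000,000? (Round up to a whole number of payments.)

102 payments

Periodic rate r = 0.0515/12 per month; n is counted in months.
Ordinary annuity FV: 1,000,000 = 7,910 × [((1+r)^n − 1)/r].
(1+r)^n = 1 + 1,000,000 × r / 7,910, so n = ln(1 + 1,000,000·r/7,910) / ln(1+r) = 101.21.
Round up to a whole number of payments: n = 102.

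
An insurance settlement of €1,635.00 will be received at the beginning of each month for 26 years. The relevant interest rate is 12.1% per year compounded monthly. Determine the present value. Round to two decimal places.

This is an annuity due: 312 payments of €1,635.00 at the beginning of each month.
Periodic rate r = 0.121/12 per month; n is counted in months.
PV = PMT × [(1 − (1+r)^−n)/r] × (1+r) = 1,635 × [1 − (1+r)^−312] / r × (1+r) = €156,625.25

€156,625.25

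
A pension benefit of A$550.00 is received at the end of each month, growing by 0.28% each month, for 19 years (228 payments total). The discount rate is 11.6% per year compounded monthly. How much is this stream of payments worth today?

Periodic rate r = 0.116/12 per month; n is counted in months.
Growing ordinary annuity: PV = PMT₁ × [1 − ((1+g)/(1+r))^n] / (r − g) = 550 × [1 − ((1+0.0028)/(1+r))^228] / (r − 0.0028) = A$63,196.78.

A$63,196.78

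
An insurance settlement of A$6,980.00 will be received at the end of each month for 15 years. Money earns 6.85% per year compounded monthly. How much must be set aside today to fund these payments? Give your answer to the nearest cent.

This is an ordinary annuity: 180 payments of A$6,980.00 at the end of each month.
Periodic rate r = 0.0685/12 per month; n is counted in months.
PV = PMT × [(1 − (1+r)^−n)/r] = 6,980 × [1 − (1+r)^−180] / r = A$783,861.85

A$783,861.85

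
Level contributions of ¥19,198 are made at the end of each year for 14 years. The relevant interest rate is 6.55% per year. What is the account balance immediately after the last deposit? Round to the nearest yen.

This is an ordinary annuity: 14 deposits of ¥19,198 at the end of each year.
Periodic rate r = 0.0655 per year.
FV = PMT × [((1+r)^n − 1)/r] = 19,198 × [(1+r)^14 − 1] / r = ¥419,365

¥419,365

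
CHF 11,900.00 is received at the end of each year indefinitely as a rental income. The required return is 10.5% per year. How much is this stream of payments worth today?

Periodic rate r = 0.105 per year.
Level perpetuity: PV = PMT / r = 11,900 / (0.105) = CHF 113,333.33.

CHF 113,333.33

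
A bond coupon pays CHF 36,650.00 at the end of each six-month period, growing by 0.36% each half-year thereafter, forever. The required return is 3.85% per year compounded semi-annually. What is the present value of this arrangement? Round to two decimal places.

Periodic rate r = 0.0385/2 per half-year.
Growing perpetuity (Gordon): PV = PMT₁ / (r − g) = 36,650 / (r − 0.0036) = CHF 2,341,853.04.

CHF 2,341,853.04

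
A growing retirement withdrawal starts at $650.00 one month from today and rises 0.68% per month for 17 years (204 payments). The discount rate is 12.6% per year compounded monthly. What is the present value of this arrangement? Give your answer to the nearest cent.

$92,553.48

Periodic rate r = 0.126/12 per month; n is counted in months.
Growing ordinary annuity: PV = PMT₁ × [1 − ((1+g)/(1+r))^n] / (r − g) = 650 × [1 − ((1+0.0068)/(1+r))^204] / (r − 0.0068) = $92,553.48.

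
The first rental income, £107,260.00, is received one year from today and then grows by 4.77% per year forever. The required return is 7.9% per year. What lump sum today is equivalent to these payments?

Periodic rate r = 0.079 per year.
Growing perpetuity (Gordon): PV = PMT₁ / (r − g) = 107,260 / (r − 0.0477) = £3,426,837.06.

£3,426,837.06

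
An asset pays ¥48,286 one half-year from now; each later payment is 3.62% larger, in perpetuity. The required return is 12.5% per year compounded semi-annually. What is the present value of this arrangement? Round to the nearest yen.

Periodic rate r = 0.125/2 per half-year.
Growing perpetuity (Gordon): PV = PMT₁ / (r − g) = 48,286 / (r − 0.0362) = ¥1,835,970.

¥1,835,970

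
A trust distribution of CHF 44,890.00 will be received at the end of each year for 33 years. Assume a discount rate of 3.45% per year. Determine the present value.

This is an ordinary annuity: 33 payments of CHF 44,890.00 at the end of each year.
Periodic rate r = 0.0345 per year.
PV = PMT × [(1 − (1+r)^−n)/r] = 44,890 × [1 − (1+r)^−33] / r = CHF 876,320.62

CHF 876,320.62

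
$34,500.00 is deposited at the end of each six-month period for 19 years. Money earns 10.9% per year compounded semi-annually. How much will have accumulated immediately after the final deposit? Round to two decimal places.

This is an ordinary annuity: 38 deposits of $34,500.00 at the end of each six-month period.
Periodic rate r = 0.109/2 per half-year; n is counted in half-years.
FV = PMT × [((1+r)^n − 1)/r] = 34,500 × [(1+r)^38 − 1] / r = $4,122,435.27

$4,122,435.27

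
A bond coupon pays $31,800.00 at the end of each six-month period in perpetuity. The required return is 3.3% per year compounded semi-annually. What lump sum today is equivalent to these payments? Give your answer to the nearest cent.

$1,927,272.73

Periodic rate r = 0.033/2 per half-year.
Level perpetuity: PV = PMT / r = 31,800 / (0.033/2) = $1,927,272.73.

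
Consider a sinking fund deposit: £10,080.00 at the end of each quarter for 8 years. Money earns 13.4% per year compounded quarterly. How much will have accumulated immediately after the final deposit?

£562,781.00

This is an ordinary annuity: 32 deposits of £10,080.00 at the end of each quarter.
Periodic rate r = 0.134/4 per quarter; n is counted in quarters.
FV = PMT × [((1+r)^n − 1)/r] = 10,080 × [(1+r)^32 − 1] / r = £562,781.00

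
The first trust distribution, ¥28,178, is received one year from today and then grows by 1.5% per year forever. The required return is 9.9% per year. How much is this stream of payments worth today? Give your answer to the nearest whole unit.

Periodic rate r = 0.099 per year.
Growing perpetuity (Gordon): PV = PMT₁ / (r − g) = 28,178 / (r − 0.015) = ¥335,452.

¥335,452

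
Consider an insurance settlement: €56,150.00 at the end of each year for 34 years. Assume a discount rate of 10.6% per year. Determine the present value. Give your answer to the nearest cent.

This is an ordinary annuity: 34 payments of €56,150.00 at the end of each year.
Periodic rate r = 0.106 per year.
PV = PMT × [(1 − (1+r)^−n)/r] = 56,150 × [1 − (1+r)^−34] / r = €512,483.64

€512,483.64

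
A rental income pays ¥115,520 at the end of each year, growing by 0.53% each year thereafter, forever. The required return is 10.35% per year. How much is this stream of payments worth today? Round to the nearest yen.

¥1,176,375

Periodic rate r = 0.1035 per year.
Growing perpetuity (Gordon): PV = PMT₁ / (r − g) = 115,520 / (r − 0.0053) = ¥1,176,375.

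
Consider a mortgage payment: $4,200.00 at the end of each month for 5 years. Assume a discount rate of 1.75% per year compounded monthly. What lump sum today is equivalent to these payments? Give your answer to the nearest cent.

This is an ordinary annuity: 60 payments of $4,200.00 at the end of each month.
Periodic rate r = 0.0175/12 per month; n is counted in months.
PV = PMT × [(1 − (1+r)^−n)/r] = 4,200 × [1 − (1+r)^−60] / r = $241,121.45

$241,121.45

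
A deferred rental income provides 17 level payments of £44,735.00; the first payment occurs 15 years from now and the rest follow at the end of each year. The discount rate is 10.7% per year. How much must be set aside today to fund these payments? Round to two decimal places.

£82,845.67

Ordinary annuity of 17 payments, first payment at period 15.
Periodic rate r = 0.107 per year.
The ordinary-annuity PV formula values the stream one period before the first payment (period 14); discount that back 14 periods:
PV₀ = 44,735 × [1 − (1+r)^−17] / r × (1+r)^−14 = £82,845.67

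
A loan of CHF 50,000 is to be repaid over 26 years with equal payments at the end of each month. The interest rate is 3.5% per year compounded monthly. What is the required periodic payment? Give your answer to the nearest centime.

Level ordinary annuity; solve PV = PMT × [(1 − (1+r)^−n)/r] for PMT.
Periodic rate r = 0.035/12 per month; n is counted in months.
With n = 312: PMT = 50,000 / ([(1 − (1+r)^−n)/r]) = CHF 244.30

CHF 244.30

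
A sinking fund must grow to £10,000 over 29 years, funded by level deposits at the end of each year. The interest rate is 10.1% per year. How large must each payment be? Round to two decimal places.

£66.07

Level ordinary annuity; solve FV = PMT × [((1+r)^n − 1)/r] for PMT.
Periodic rate r = 0.101 per year.
With n = 29: PMT = 10,000 / ([((1+r)^n − 1)/r]) = £66.07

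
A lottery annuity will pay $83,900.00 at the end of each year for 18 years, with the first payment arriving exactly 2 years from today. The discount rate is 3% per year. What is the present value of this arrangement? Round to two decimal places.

Ordinary annuity of 18 payments, first payment at period 2.
Periodic rate r = 0.03 per year.
The ordinary-annuity PV formula values the stream one period before the first payment (period 1); discount that back 1 periods:
PV₀ = 83,900 × [1 − (1+r)^−18] / r × (1+r)^−1 = $1,120,310.43

$1,120,310.43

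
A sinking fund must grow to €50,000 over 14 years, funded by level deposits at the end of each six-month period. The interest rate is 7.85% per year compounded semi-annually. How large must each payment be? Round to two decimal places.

€1,012.26

Level ordinary annuity; solve FV = PMT × [((1+r)^n − 1)/r] for PMT.
Periodic rate r = 0.0785/2 per half-year; n is counted in half-years.
With n = 28: PMT = 50,000 / ([((1+r)^n − 1)/r]) = €1,012.26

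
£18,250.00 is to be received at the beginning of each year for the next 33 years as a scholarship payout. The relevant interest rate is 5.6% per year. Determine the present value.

£287,148.81

This is an annuity due: 33 payments of £18,250.00 at the beginning of each year.
Periodic rate r = 0.056 per year.
PV = PMT × [(1 − (1+r)^−n)/r] × (1+r) = 18,250 × [1 − (1+r)^−33] / r × (1+r) = £287,148.81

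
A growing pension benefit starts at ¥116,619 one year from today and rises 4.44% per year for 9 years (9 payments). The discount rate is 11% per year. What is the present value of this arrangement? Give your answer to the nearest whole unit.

¥750,279

Periodic rate r = 0.11 per year.
Growing ordinary annuity: PV = PMT₁ × [1 − ((1+g)/(1+r))^n] / (r − g) = 116,619 × [1 − ((1+0.0444)/(1+r))^9] / (r − 0.0444) = ¥750,279.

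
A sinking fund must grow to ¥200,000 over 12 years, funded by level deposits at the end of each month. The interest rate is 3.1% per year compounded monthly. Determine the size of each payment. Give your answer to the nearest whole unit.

¥1,148

Level ordinary annuity; solve FV = PMT × [((1+r)^n − 1)/r] for PMT.
Periodic rate r = 0.031/12 per month; n is counted in months.
With n = 144: PMT = 200,000 / ([((1+r)^n − 1)/r]) = ¥1,148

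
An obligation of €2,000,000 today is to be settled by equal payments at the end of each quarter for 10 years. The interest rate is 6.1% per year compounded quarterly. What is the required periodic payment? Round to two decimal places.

€67,159.68

Level ordinary annuity; solve PV = PMT × [(1 − (1+r)^−n)/r] for PMT.
Periodic rate r = 0.061/4 per quarter; n is counted in quarters.
With n = 40: PMT = 2,000,000 / ([(1 − (1+r)^−n)/r]) = €67,159.68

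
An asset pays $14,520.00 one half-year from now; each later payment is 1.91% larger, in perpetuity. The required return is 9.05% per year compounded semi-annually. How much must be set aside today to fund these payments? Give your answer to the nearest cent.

$555,258.13

Periodic rate r = 0.0905/2 per half-year.
Growing perpetuity (Gordon): PV = PMT₁ / (r − g) = 14,520 / (r − 0.0191) = $555,258.13.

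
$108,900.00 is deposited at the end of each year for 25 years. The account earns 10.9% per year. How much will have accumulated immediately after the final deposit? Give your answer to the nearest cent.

This is an ordinary annuity: 25 deposits of $108,900.00 at the end of each year.
Periodic rate r = 0.109 per year.
FV = PMT × [((1+r)^n − 1)/r] = 108,900 × [(1+r)^25 − 1] / r = $12,271,501.44

$12,271,501.44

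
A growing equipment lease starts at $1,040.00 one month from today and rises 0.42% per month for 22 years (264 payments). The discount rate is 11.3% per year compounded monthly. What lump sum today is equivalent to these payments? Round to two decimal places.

Periodic rate r = 0.113/12 per month; n is counted in months.
Growing ordinary annuity: PV = PMT₁ × [1 − ((1+g)/(1+r))^n] / (r − g) = 1,040 × [1 − ((1+0.0042)/(1+r))^264] / (r − 0.0042) = $148,595.00.

$148,595.00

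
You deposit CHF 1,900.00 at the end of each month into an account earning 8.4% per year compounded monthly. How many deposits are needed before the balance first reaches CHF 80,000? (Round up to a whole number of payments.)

Periodic rate r = 0.084/12 per month; n is counted in months.
Ordinary annuity FV: 80,000 = 1,900 × [((1+r)^n − 1)/r].
(1+r)^n = 1 + 80,000 × r / 1,900, so n = ln(1 + 80,000·r/1,900) / ln(1+r) = 37.03.
Round up to a whole number of payments: n = 38.

38 payments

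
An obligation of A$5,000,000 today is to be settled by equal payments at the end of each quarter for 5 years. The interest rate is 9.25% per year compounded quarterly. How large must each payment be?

A$315,082.47

Level ordinary annuity; solve PV = PMT × [(1 − (1+r)^−n)/r] for PMT.
Periodic rate r = 0.0925/4 per quarter; n is counted in quarters.
With n = 20: PMT = 5,000,000 / ([(1 − (1+r)^−n)/r]) = A$315,082.47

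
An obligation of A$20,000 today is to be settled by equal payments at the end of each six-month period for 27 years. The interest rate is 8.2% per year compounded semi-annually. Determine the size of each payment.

Level ordinary annuity; solve PV = PMT × [(1 − (1+r)^−n)/r] for PMT.
Periodic rate r = 0.082/2 per half-year; n is counted in half-years.
With n = 54: PMT = 20,000 / ([(1 − (1+r)^−n)/r]) = A$925.72

A$925.72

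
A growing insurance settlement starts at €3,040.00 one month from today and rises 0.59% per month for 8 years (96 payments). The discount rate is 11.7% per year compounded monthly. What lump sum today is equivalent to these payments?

Periodic rate r = 0.117/12 per month; n is counted in months.
Growing ordinary annuity: PV = PMT₁ × [1 − ((1+g)/(1+r))^n] / (r − g) = 3,040 × [1 − ((1+0.0059)/(1+r))^96] / (r − 0.0059) = €242,413.40.

€242,413.40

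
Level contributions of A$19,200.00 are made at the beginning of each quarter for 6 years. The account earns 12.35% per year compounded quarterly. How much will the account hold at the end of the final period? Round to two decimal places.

This is an annuity due: 24 deposits of A$19,200.00 at the beginning of each quarter.
Periodic rate r = 0.1235/4 per quarter; n is counted in quarters.
FV = PMT × [((1+r)^n − 1)/r] × (1+r) = 19,200 × [(1+r)^24 − 1] / r × (1+r) = A$688,915.64

A$688,915.64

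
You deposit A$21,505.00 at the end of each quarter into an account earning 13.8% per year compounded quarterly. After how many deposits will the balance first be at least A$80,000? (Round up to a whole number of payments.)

4 payments

Periodic rate r = 0.138/4 per quarter; n is counted in quarters.
Ordinary annuity FV: 80,000 = 21,505 × [((1+r)^n − 1)/r].
(1+r)^n = 1 + 80,000 × r / 21,505, so n = ln(1 + 80,000·r/21,505) / ln(1+r) = 3.56.
Round up to a whole number of payments: n = 4.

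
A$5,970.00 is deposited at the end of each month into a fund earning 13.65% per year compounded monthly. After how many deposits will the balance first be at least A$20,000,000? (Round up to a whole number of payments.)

325 payments

Periodic rate r = 0.1365/12 per month; n is counted in months.
Ordinary annuity FV: 20,000,000 = 5,970 × [((1+r)^n − 1)/r].
(1+r)^n = 1 + 20,000,000 × r / 5,970, so n = ln(1 + 20,000,000·r/5,970) / ln(1+r) = 324.14.
Round up to a whole number of payments: n = 325.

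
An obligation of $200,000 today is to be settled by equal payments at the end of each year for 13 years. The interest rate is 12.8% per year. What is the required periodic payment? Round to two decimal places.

$32,360.86

Level ordinary annuity; solve PV = PMT × [(1 − (1+r)^−n)/r] for PMT.
Periodic rate r = 0.128 per year.
With n = 13: PMT = 200,000 / ([(1 − (1+r)^−n)/r]) = $32,360.86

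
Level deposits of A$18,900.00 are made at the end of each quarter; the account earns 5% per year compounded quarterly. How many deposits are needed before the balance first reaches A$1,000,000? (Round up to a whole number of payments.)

41 payments

Periodic rate r = 0.05/4 per quarter; n is counted in quarters.
Ordinary annuity FV: 1,000,000 = 18,900 × [((1+r)^n − 1)/r].
(1+r)^n = 1 + 1,000,000 × r / 18,900, so n = ln(1 + 1,000,000·r/18,900) / ln(1+r) = 40.86.
Round up to a whole number of payments: n = 41.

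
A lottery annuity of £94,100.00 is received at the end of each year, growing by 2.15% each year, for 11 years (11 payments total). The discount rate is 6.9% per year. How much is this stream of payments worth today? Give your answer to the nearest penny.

Periodic rate r = 0.069 per year.
Growing ordinary annuity: PV = PMT₁ × [1 − ((1+g)/(1+r))^n] / (r − g) = 94,100 × [1 − ((1+0.0215)/(1+r))^11] / (r − 0.0215) = £779,443.18.

£779,443.18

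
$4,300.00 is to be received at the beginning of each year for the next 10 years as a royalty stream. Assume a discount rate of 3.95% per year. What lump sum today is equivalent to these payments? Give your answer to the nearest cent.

$36,344.90

This is an annuity due: 10 payments of $4,300.00 at the beginning of each year.
Periodic rate r = 0.0395 per year.
PV = PMT × [(1 − (1+r)^−n)/r] × (1+r) = 4,300 × [1 − (1+r)^−10] / r × (1+r) = $36,344.90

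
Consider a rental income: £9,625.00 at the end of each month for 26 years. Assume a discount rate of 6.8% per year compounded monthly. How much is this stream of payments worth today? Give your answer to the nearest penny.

£1,407,184.28

This is an ordinary annuity: 312 payments of £9,625.00 at the end of each month.
Periodic rate r = 0.068/12 per month; n is counted in months.
PV = PMT × [(1 − (1+r)^−n)/r] = 9,625 × [1 − (1+r)^−312] / r = £1,407,184.28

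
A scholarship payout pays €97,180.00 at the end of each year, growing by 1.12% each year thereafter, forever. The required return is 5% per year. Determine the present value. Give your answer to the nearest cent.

€2,504,639.18

Periodic rate r = 0.05 per year.
Growing perpetuity (Gordon): PV = PMT₁ / (r − g) = 97,180 / (r − 0.0112) = €2,504,639.18.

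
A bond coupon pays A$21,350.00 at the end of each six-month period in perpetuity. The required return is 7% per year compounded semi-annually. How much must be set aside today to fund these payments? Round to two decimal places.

Periodic rate r = 0.07/2 per half-year.
Level perpetuity: PV = PMT / r = 21,350 / (0.07/2) = A$610,000.00.

A$610,000.00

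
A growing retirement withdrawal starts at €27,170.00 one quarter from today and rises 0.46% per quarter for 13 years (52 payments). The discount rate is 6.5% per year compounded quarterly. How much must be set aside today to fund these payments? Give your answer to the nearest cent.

€1,051,688.48

Periodic rate r = 0.065/4 per quarter; n is counted in quarters.
Growing ordinary annuity: PV = PMT₁ × [1 − ((1+g)/(1+r))^n] / (r − g) = 27,170 × [1 − ((1+0.0046)/(1+r))^52] / (r − 0.0046) = €1,051,688.48.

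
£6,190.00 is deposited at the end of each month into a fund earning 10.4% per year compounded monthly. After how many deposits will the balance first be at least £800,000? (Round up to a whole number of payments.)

Periodic rate r = 0.104/12 per month; n is counted in months.
Ordinary annuity FV: 800,000 = 6,190 × [((1+r)^n − 1)/r].
(1+r)^n = 1 + 800,000 × r / 6,190, so n = ln(1 + 800,000·r/6,190) / ln(1+r) = 87.08.
Round up to a whole number of payments: n = 88.

88 payments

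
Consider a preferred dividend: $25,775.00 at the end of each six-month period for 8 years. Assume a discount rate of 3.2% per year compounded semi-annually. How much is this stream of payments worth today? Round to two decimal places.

$361,313.48

This is an ordinary annuity: 16 payments of $25,775.00 at the end of each six-month period.
Periodic rate r = 0.032/2 per half-year; n is counted in half-years.
PV = PMT × [(1 − (1+r)^−n)/r] = 25,775 × [1 − (1+r)^−16] / r = $361,313.48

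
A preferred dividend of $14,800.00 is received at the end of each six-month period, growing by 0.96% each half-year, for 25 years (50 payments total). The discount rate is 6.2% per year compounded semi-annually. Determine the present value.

$449,272.96

Periodic rate r = 0.062/2 per half-year; n is counted in half-years.
Growing ordinary annuity: PV = PMT₁ × [1 − ((1+g)/(1+r))^n] / (r − g) = 14,800 × [1 − ((1+0.0096)/(1+r))^50] / (r − 0.0096) = $449,272.96.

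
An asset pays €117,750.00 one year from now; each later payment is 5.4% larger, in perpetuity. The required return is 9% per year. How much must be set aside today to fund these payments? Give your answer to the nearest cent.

Periodic rate r = 0.09 per year.
Growing perpetuity (Gordon): PV = PMT₁ / (r − g) = 117,750 / (r − 0.054) = €3,270,833.33.

€3,270,833.33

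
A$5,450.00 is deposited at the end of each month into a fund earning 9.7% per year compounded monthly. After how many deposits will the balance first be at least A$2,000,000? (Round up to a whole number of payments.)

Periodic rate r = 0.097/12 per month; n is counted in months.
Ordinary annuity FV: 2,000,000 = 5,450 × [((1+r)^n − 1)/r].
(1+r)^n = 1 + 2,000,000 × r / 5,450, so n = ln(1 + 2,000,000·r/5,450) / ln(1+r) = 171.14.
Round up to a whole number of payments: n = 172.

172 payments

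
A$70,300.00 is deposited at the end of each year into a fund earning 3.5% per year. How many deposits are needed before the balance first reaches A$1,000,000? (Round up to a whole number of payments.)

Periodic rate r = 0.035 per year.
Ordinary annuity FV: 1,000,000 = 70,300 × [((1+r)^n − 1)/r].
(1+r)^n = 1 + 1,000,000 × r / 70,300, so n = ln(1 + 1,000,000·r/70,300) / ln(1+r) = 11.74.
Round up to a whole number of payments: n = 12.

12 payments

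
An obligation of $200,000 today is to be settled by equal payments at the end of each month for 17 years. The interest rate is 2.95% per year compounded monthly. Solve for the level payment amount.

Level ordinary annuity; solve PV = PMT × [(1 − (1+r)^−n)/r] for PMT.
Periodic rate r = 0.0295/12 per month; n is counted in months.
With n = 204: PMT = 200,000 / ([(1 − (1+r)^−n)/r]) = $1,247.87

$1,247.87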